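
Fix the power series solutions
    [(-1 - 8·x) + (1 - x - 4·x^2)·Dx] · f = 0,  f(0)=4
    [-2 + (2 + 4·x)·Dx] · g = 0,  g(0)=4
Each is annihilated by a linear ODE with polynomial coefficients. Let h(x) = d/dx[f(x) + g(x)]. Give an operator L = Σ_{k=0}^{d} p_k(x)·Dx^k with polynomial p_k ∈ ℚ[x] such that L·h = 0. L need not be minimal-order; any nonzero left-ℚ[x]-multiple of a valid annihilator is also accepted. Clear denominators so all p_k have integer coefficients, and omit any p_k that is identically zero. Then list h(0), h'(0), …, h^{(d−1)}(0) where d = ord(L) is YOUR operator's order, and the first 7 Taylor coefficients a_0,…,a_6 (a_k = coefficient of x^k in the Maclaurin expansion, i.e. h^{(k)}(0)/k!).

f: a_k = 4, 4, 20, 36, 116, 260, 724, …
g: a_k = 4, 4, -2, 2, -5/2, 7/2, -21/4, …
Sum ⇒ L₀ = lclm(L_f,L_g) in ℚ(x)⟨Dx⟩.
Derive L from L₀ (diff closure).
L = (-84 - 630·x - 1632·x^2 - 2112·x^3 - 1920·x^4) + (-51 - 678·x - 2781·x^2 - 5904·x^3 - 8208·x^4 - 5760·x^5)·Dx + (11 + 62·x + 117·x^2 - 102·x^3 - 1040·x^4 - 2016·x^5 - 1280·x^6)·Dx^2  (order 2).
h: a_k = 8, 36, 114, 454, 2635/2, 8625/2, 49623/4, …
ICs: h(0) = 8, h′(0) = 36.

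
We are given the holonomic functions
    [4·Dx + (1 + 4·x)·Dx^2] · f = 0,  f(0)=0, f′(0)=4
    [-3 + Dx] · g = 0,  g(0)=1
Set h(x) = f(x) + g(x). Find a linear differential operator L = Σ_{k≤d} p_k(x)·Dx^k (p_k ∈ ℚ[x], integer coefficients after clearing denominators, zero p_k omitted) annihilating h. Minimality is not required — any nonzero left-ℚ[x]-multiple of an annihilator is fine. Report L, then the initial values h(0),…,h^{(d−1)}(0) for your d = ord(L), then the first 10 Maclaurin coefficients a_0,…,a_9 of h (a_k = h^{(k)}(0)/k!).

f: a_k = 0, 4, -8, 64/3, -64, 1024/5, -2048/3, 16384/7, -8192, 262144/9, …
g: a_k = 1, 3, 9/2, 9/2, 27/8, 81/40, 81/80, 243/560, 729/4480, 243/4480, …
Sum ⇒ L₀ = lclm(L_f,L_g) in ℚ(x)⟨Dx⟩.
L = (-132 - 144·x)·Dx + (23 - 72·x - 144·x^2)·Dx^2 + (7 + 40·x + 48·x^2)·Dx^3  (order 3).
h: a_k = 1, 7, -7/2, 155/6, -485/8, 8273/40, -163597/240, 1310963/560, -36699431/4480, 1174407307/40320, …
ICs: h(0) = 1, h′(0) = 7, h′′(0) = -7.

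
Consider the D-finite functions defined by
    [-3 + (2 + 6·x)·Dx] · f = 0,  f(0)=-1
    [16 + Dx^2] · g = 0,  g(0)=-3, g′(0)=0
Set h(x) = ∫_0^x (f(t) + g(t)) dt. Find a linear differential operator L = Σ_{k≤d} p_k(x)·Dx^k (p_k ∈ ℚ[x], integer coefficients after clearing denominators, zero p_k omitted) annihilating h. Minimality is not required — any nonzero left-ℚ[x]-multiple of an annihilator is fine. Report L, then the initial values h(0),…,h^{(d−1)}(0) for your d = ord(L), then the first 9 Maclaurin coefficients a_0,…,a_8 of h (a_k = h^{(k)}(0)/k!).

f: a_k = -1, -3/2, 9/8, -27/16, 405/128, -1701/256, 15309/1024, -72171/2048, 2814669/32768, …
g: a_k = -3, 0, 24, 0, -32, 0, 256/15, 0, -512/105, …
f+g: L₀ = lclm(L_f,L_g), ord ≤ 1+2.
h=∫₀ˣh₀: take L = L₀·Dx.
L = (-4368 - 18432·x - 27648·x^2)·Dx + (1760 + 17568·x + 55296·x^2 + 55296·x^3)·Dx^2 + (-273 - 1152·x - 1728·x^2)·Dx^3 + (110 + 1098·x + 3456·x^2 + 3456·x^3)·Dx^4  (order 4).
h: a_k = 0, -4, -3/4, 67/8, -27/64, -3691/640, -567/512, 491779/107520, -72171/16384, …
ICs: h(0) = 0, h′(0) = -4, h′′(0) = -3/2, h′′′(0) = 201/4.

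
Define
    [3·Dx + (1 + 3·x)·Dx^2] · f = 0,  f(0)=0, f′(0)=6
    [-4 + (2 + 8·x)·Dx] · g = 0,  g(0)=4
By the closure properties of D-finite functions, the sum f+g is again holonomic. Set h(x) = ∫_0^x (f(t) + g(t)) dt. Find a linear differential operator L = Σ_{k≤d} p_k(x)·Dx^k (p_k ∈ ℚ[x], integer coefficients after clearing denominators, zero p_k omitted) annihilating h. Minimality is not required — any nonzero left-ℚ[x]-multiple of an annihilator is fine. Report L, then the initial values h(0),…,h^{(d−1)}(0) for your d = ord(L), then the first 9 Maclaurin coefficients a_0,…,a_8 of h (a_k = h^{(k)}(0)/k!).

L = 36·x·Dx^2 + (6 + 72·x + 180·x^2)·Dx^3 + (1 + 13·x + 54·x^2 + 72·x^3)·Dx^4  (order 4).
h: a_k = 0, 4, 7, -17/3, 17/2, -161/10, 523/15, -579/7, 5883/28, …
ICs: h(0) = 0, h′(0) = 4, h′′(0) = 14, h′′′(0) = -34.

f: a_k = 0, 6, -9, 18, -81/2, 486/5, -243, 4374/7, -6561/4, …
g: a_k = 4, 8, -8, 16, -40, 112, -336, 1056, -3432, …
h₀=f+g: left-lcm gives L₀, ord ≤ 3.
h=∫₀ˣh₀: take L = L₀·Dx.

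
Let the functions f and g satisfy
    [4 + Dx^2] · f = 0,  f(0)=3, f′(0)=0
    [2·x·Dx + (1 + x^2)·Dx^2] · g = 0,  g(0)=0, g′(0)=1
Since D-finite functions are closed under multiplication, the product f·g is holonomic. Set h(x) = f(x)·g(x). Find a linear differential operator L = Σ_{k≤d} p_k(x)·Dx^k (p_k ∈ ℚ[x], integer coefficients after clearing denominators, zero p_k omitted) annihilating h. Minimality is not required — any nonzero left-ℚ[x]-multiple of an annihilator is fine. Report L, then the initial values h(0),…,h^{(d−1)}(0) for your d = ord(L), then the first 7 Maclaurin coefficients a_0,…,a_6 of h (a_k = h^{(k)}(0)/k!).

L = (160 + 464·x^2 + 464·x^4 + 256·x^6 + 64·x^8) + (96·x + 224·x^3 + 192·x^5 + 64·x^7)·Dx + (60 + 188·x^2 + 216·x^4 + 128·x^6 + 32·x^8)·Dx^2 + (24·x + 56·x^3 + 48·x^5 + 16·x^7)·Dx^3 + (5 + 18·x^2 + 25·x^4 + 16·x^6 + 4·x^8)·Dx^4  (order 4).
h: a_k = 0, 3, 0, -7, 0, 23/5, 0, …
ICs: h(0) = 0, h′(0) = 3, h′′(0) = 0, h′′′(0) = -42.

f: a_k = 3, 0, -6, 0, 2, 0, -4/15, …
g: a_k = 0, 1, 0, -1/3, 0, 1/5, 0, …
f·g: L₀ = L_f ⊗_s L_g, ord ≤ 2·2.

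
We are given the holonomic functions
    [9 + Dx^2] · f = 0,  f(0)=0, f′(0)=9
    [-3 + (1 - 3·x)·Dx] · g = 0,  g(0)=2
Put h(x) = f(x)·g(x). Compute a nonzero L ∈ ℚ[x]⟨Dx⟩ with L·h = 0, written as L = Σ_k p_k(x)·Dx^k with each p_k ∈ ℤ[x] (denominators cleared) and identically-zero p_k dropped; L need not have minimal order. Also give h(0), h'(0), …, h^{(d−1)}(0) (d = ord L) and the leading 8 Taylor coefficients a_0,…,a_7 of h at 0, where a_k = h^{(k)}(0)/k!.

f: a_k = 0, 9, 0, -27/2, 0, 243/40, 0, -729/560, …
g: a_k = 2, 6, 18, 54, 162, 486, 1458, 4374, …
Product ⇒ symmetric product L₀, ord ≤ 2.
L = (-9 + 27·x) + 6·Dx + (-1 + 3·x)·Dx^2  (order 2).
h: a_k = 0, 18, 54, 135, 405, 24543/20, 73629/20, 3091689/280, …
ICs: h(0) = 0, h′(0) = 18.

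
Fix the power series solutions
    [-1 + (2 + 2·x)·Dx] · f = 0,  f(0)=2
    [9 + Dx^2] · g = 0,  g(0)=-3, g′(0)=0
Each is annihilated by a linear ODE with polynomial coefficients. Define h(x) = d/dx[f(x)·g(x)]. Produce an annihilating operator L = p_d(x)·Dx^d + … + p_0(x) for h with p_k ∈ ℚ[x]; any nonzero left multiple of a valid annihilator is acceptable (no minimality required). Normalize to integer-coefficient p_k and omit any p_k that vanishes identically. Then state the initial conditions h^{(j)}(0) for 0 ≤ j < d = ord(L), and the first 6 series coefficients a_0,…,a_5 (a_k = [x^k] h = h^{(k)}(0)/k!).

f: a_k = 2, 1, -1/4, 1/8, -5/64, 7/128, …
g: a_k = -3, 0, 27/2, 0, -81/8, 0, …
f·g: L₀ = L_f ⊗_s L_g, ord ≤ 1·2.
Derive L from L₀ (diff closure).
L = (551 + 1968·x + 2712·x^2 + 1728·x^3 + 432·x^4) + (-44 - 140·x - 144·x^2 - 48·x^3)·Dx + (52 + 200·x + 292·x^2 + 192·x^3 + 48·x^4)·Dx^2  (order 2).
h: a_k = -3, 111/2, 315/8, -1497/16, -5505/128, 58941/1280, …
ICs: h(0) = -3, h′(0) = 111/2.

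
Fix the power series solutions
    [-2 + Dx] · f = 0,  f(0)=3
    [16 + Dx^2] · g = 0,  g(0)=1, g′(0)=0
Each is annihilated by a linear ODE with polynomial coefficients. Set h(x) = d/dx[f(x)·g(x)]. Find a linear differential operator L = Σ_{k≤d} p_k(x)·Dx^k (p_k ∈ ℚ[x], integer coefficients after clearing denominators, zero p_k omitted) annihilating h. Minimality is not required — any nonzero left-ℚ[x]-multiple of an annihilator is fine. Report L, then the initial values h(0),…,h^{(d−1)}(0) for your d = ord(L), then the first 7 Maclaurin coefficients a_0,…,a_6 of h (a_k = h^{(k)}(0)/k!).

L = 20 - 4·Dx + Dx^2  (order 2).
h: a_k = 6, -36, -132, -56, 164, 936/5, 232/15, …
ICs: h(0) = 6, h′(0) = -36.

f: a_k = 3, 6, 6, 4, 2, 4/5, 4/15, …
g: a_k = 1, 0, -8, 0, 32/3, 0, -256/45, …
f·g: L₀ = L_f ⊗_s L_g, ord ≤ 1·2.
h₀' ⇒ L via d/dx closure of L₀.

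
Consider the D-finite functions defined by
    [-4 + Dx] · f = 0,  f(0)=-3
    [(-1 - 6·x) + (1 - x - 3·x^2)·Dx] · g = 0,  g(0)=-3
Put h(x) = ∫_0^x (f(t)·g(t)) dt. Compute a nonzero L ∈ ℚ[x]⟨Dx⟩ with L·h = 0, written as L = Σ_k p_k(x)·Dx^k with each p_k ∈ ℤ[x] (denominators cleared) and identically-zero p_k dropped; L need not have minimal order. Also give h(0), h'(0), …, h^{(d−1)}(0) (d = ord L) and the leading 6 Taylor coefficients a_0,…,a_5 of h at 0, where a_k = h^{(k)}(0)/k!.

f: a_k = -3, -12, -24, -32, -32, -128/5, …
g: a_k = -3, -3, -12, -21, -57, -120, …
Product ⇒ symmetric product L₀, ord ≤ 1.
h=∫h₀ ⇒ L = L₀·Dx.
L = (5 + 2·x - 12·x^2)·Dx + (-1 + x + 3·x^2)·Dx^2  (order 2).
h: a_k = 0, 9, 45/2, 48, 375/4, 903/5, …
ICs: h(0) = 0, h′(0) = 9.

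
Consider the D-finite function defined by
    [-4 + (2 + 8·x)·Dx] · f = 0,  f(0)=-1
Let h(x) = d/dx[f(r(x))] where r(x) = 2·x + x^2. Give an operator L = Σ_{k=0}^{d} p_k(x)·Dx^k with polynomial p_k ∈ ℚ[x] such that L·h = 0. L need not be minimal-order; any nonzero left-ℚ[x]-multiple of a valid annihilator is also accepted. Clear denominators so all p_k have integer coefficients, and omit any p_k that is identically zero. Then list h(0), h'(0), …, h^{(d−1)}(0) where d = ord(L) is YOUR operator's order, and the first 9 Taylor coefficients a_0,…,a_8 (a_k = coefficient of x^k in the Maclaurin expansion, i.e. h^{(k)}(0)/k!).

f: a_k = -1, -2, 2, -4, 10, -28, 84, -264, 858, …
Substitute x→r, Dx→(1/r')Dx; clear ⇒ L₀.
h=h₀': d/dx-closure on L₀ ⇒ L.
L = -3 + (-1 - 9·x - 12·x^2 - 4·x^3)·Dx  (order 1).
h: a_k = -4, 12, -72, 456, -3000, 20232, -138768, 963408, -6749784, …
ICs: h(0) = -4.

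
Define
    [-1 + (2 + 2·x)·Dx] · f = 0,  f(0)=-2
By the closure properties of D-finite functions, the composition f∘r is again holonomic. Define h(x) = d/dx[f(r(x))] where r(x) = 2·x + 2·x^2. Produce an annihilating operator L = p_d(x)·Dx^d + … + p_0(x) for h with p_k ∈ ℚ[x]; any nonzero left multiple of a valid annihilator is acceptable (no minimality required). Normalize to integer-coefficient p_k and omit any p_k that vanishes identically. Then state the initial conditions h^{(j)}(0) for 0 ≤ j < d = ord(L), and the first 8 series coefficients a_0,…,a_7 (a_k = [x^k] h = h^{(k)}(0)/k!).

L = 1 + (-1 - 4·x - 6·x^2 - 4·x^3)·Dx  (order 1).
h: a_k = -2, -2, 3, -3, 5/4, 9/4, -49/8, 61/8, …
ICs: h(0) = -2.

f: a_k = -2, -1, 1/4, -1/8, 5/64, -7/128, 21/512, -33/1024, …
f∘r: x↦r, Dx↦Dx/r' in L_f ⇒ L₀.
Derive L from L₀ (diff closure).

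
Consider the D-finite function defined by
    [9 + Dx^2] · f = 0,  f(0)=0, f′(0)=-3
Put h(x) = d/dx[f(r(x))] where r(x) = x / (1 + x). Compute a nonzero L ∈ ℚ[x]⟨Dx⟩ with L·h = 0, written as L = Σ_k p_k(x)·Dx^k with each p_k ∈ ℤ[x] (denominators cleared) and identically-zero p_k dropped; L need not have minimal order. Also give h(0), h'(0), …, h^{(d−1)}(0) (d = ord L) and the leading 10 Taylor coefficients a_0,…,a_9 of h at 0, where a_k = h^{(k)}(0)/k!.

L = (15 + 12·x + 6·x^2) + (6 + 18·x + 18·x^2 + 6·x^3)·Dx + (1 + 4·x + 6·x^2 + 4·x^3 + x^4)·Dx^2  (order 2).
h: a_k = -3, 6, 9/2, -42, 879/8, -765/4, 19353/80, -1893/10, -268299/4480, 269643/448, …
ICs: h(0) = -3, h′(0) = 6.

f: a_k = 0, -3, 0, 9/2, 0, -81/40, 0, 243/560, 0, -243/4480, …
L₀ from L_f via x↦r, Dx↦r'^{-1}Dx.
Differentiate: ansatz ord ≤ ord L₀ ⇒ L.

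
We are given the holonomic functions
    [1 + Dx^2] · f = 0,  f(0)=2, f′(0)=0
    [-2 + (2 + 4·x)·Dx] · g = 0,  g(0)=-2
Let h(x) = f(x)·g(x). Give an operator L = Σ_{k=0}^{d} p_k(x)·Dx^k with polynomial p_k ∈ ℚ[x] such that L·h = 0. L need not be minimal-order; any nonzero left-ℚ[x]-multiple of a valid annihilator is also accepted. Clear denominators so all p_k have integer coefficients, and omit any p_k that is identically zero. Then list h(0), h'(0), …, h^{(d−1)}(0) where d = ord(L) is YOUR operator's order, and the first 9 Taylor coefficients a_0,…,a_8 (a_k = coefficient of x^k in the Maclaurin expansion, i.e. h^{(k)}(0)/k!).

f: a_k = 2, 0, -1, 0, 1/12, 0, -1/360, 0, 1/20160, …
g: a_k = -2, -2, 1, -1, 5/4, -7/4, 21/8, -33/8, 429/64, …
L₀ := L_f ⊗_s L_g (sym. prod.), ord ≤ 2.
L = (4 + 4·x + 4·x^2) + (-2 - 4·x)·Dx + (1 + 4·x + 4·x^2)·Dx^2  (order 2).
h: a_k = -4, -4, 4, 0, 4/3, -8/3, 184/45, -296/45, 3428/315, …
ICs: h(0) = -4, h′(0) = -4.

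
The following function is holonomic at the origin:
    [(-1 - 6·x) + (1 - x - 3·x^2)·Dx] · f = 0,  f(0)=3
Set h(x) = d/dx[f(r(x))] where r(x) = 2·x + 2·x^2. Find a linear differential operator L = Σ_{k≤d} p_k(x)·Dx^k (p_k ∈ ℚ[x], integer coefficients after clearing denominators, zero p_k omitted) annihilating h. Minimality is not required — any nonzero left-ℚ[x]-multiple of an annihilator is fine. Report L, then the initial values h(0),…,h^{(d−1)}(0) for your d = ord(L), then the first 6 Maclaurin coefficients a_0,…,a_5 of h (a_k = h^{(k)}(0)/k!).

f: a_k = 3, 3, 12, 21, 57, 120, …
L₀ from L_f via x↦r, Dx↦r'^{-1}Dx.
h=h₀': d/dx-closure on L₀ ⇒ L.
L = (18 + 156·x + 804·x^2 + 2736·x^3 + 4968·x^4 + 4320·x^5 + 1440·x^6) + (-1 - 12·x + 6·x^2 + 268·x^3 + 900·x^4 + 1368·x^5 + 1008·x^6 + 288·x^7)·Dx  (order 1).
h: a_k = 6, 108, 792, 5856, 39960, 260784, …
ICs: h(0) = 6.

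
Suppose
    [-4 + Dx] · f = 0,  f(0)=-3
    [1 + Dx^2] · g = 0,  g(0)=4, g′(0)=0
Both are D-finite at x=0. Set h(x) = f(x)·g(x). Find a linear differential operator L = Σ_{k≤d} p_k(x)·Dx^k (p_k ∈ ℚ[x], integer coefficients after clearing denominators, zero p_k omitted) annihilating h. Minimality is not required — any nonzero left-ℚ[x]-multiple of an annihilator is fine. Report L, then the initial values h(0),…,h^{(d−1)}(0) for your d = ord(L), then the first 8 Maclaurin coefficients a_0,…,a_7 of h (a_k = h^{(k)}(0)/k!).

f: a_k = -3, -12, -24, -32, -32, -128/5, -256/15, -1024/105, …
g: a_k = 4, 0, -2, 0, 1/6, 0, -1/180, 0, …
Sym-product of L_f,L_g gives L₀ (≤ ord 2).
L = 17 - 8·Dx + Dx^2  (order 2).
h: a_k = -12, -48, -90, -104, -161/2, -202/5, -33/4, 727/105, …
ICs: h(0) = -12, h′(0) = -48.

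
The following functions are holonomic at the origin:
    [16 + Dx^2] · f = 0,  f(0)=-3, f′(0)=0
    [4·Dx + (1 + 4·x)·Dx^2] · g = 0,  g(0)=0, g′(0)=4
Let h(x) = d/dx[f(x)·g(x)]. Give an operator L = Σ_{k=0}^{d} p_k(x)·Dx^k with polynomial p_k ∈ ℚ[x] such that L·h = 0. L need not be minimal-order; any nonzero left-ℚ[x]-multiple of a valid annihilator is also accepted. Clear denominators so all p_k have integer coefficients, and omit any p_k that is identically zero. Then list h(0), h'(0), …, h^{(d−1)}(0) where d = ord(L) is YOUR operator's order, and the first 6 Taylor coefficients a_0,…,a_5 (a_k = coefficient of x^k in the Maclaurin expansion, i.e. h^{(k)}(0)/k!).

f: a_k = -3, 0, 24, 0, -32, 0, …
g: a_k = 0, 4, -8, 64/3, -64, 1024/5, …
L₀ := L_f ⊗_s L_g (sym. prod.), ord ≤ 4.
h=h₀': d/dx-closure on L₀ ⇒ L.
L = (-6400 - 45056·x - 172032·x^2 + 196608·x^3 + 2818048·x^4 + 6291456·x^5 + 4194304·x^6) + (-1536 - 8192·x + 20480·x^2 + 245760·x^3 + 655360·x^4 + 524288·x^5)·Dx + (-448 - 2816·x - 3584·x^2 + 73728·x^3 + 401408·x^4 + 786432·x^5 + 524288·x^6)·Dx^2 + (-96 - 512·x + 1280·x^2 + 15360·x^3 + 40960·x^4 + 32768·x^5)·Dx^3 + (-3 + 448·x^2 + 3840·x^3 + 14080·x^4 + 24576·x^5 + 16384·x^6)·Dx^4  (order 4).
h: a_k = -12, 48, 96, 0, -1152, 4608, …
ICs: h(0) = -12, h′(0) = 48, h′′(0) = 192, h′′′(0) = 0.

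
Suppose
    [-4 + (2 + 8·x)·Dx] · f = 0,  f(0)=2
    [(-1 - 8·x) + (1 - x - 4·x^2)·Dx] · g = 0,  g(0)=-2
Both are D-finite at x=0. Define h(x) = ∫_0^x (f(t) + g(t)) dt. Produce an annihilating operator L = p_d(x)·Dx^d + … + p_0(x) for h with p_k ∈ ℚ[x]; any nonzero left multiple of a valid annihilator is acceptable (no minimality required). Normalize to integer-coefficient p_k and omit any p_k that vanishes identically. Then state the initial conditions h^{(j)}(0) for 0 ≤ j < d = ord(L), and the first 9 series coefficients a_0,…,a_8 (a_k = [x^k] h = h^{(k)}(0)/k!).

L = (24 + 156·x + 336·x^2 + 640·x^3)·Dx + (-14 - 96·x - 420·x^2 - 1184·x^3 - 1600·x^4)·Dx^2 + (-1 + 11·x + 90·x^2 + 24·x^3 - 544·x^4 - 640·x^5)·Dx^3  (order 3).
h: a_k = 0, 0, 1, -14/3, -5/2, -78/5, -37/3, -530/7, -177/4, …
ICs: h(0) = 0, h′(0) = 0, h′′(0) = 2.

f: a_k = 2, 4, -4, 8, -20, 56, -168, 528, -1716, …
g: a_k = -2, -2, -10, -18, -58, -130, -362, -882, -2330, …
L₀ := lclm(L_f,L_g); ord L₀ ≤ 1+1.
∫: right-multiply L₀ by Dx.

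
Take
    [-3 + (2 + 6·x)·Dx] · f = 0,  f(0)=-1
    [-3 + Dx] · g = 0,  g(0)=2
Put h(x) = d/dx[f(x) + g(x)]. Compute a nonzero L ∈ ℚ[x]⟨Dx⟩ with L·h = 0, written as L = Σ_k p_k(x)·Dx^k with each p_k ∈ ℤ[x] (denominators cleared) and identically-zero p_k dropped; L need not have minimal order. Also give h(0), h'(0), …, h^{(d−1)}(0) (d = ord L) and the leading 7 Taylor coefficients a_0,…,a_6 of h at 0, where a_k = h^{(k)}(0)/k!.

f: a_k = -1, -3/2, 9/8, -27/16, 405/128, -1701/256, 15309/1024, …
g: a_k = 2, 6, 9, 9, 27/4, 81/20, 81/40, …
Weyl lclm of L_f,L_g ⇒ L₀ (ord ≤ 2).
Derive L from L₀ (diff closure).
L = (-15 - 18·x) + (-1 - 24·x - 36·x^2)·Dx + (2 + 10·x + 12·x^2)·Dx^2  (order 2).
h: a_k = 9/2, 81/4, 351/16, 1269/32, -3321/256, 260739/2560, -2463777/10240, …
ICs: h(0) = 9/2, h′(0) = 81/4.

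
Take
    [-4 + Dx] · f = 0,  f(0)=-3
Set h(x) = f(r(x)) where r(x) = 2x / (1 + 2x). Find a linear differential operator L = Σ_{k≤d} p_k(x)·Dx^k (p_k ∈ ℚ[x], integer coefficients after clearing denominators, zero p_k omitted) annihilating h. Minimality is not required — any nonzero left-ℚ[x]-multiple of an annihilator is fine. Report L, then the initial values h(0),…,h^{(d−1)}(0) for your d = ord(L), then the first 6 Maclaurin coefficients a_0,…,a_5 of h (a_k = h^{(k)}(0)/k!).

L = -8 + (1 + 4·x + 4·x^2)·Dx  (order 1).
h: a_k = -3, -24, -48, 32, 64, -896/5, …
ICs: h(0) = -3.

f: a_k = -3, -12, -24, -32, -32, -128/5, …
L₀ from L_f via x↦r, Dx↦r'^{-1}Dx.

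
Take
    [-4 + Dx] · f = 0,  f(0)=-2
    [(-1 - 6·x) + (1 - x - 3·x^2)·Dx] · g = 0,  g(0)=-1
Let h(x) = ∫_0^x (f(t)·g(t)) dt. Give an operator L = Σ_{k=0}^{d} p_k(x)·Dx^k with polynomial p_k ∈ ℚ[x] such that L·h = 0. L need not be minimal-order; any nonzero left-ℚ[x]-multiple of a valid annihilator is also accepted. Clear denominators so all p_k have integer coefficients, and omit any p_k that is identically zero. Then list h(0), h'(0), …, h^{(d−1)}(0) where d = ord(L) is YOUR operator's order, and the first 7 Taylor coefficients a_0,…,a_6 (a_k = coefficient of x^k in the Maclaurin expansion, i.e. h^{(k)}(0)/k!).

L = (5 + 2·x - 12·x^2)·Dx + (-1 + x + 3·x^2)·Dx^2  (order 2).
h: a_k = 0, 2, 5, 32/3, 125/6, 602/15, 3508/45, …
ICs: h(0) = 0, h′(0) = 2.

f: a_k = -2, -8, -16, -64/3, -64/3, -256/15, -512/45, …
g: a_k = -1, -1, -4, -7, -19, -40, -97, …
Product ⇒ symmetric product L₀, ord ≤ 1.
h=∫₀ˣh₀: take L = L₀·Dx.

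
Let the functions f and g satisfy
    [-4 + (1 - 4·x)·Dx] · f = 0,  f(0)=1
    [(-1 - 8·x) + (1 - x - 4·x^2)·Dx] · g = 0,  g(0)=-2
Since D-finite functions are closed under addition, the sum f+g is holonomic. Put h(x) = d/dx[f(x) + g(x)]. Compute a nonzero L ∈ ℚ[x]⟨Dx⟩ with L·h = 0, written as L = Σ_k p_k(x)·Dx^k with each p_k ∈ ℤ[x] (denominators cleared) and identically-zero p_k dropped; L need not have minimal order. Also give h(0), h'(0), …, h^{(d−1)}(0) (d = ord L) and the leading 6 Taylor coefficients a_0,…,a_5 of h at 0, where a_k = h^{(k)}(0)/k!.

L = (264 - 384·x + 6912·x^2 - 6144·x^3 + 6144·x^4) + (-21 - 264·x - 96·x^2 + 4608·x^3 - 5376·x^4 + 6144·x^5)·Dx + (-1 + 41·x - 228·x^2 + 288·x^3 + 256·x^4 - 768·x^5 + 1024·x^6)·Dx^2  (order 2).
h: a_k = 2, 12, 138, 792, 4470, 22404, …
ICs: h(0) = 2, h′(0) = 12.

f: a_k = 1, 4, 16, 64, 256, 1024, …
g: a_k = -2, -2, -10, -18, -58, -130, …
L₀ := lclm(L_f,L_g); ord L₀ ≤ 1+1.
h₀' ⇒ L via d/dx closure of L₀.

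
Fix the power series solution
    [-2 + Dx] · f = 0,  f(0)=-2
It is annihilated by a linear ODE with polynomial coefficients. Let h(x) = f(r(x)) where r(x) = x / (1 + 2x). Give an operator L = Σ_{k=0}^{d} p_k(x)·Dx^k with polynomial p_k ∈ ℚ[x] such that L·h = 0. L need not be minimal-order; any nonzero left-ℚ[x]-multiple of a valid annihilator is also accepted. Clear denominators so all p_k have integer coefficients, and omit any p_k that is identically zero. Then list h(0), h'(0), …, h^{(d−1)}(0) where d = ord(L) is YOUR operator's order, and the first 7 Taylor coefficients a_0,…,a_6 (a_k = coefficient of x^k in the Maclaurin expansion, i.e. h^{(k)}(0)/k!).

L = -2 + (1 + 4·x + 4·x^2)·Dx  (order 1).
h: a_k = -2, -4, 4, -8/3, -4/3, 152/15, -1208/45, …
ICs: h(0) = -2.

f: a_k = -2, -4, -4, -8/3, -4/3, -8/15, -8/45, …
Change of var in L_f (x↦r) gives L₀.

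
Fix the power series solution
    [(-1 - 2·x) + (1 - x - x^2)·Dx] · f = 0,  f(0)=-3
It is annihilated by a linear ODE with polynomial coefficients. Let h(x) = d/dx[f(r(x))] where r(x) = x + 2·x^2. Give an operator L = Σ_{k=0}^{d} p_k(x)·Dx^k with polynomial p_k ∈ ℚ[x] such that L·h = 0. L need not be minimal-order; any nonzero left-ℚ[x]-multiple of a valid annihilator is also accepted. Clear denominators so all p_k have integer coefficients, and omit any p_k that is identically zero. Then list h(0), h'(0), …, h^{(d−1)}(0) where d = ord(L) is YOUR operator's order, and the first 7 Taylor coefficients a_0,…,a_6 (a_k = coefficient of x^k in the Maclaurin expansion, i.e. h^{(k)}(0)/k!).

L = (8 + 42·x + 126·x^2 + 208·x^3 + 408·x^4 + 480·x^5 + 320·x^6) + (-1 - 5·x - 3·x^2 + 18·x^3 + 80·x^4 + 120·x^5 + 112·x^6 + 64·x^7)·Dx  (order 1).
h: a_k = -3, -24, -99, -372, -1260, -4266, -13797, …
ICs: h(0) = -3.

f: a_k = -3, -3, -6, -9, -15, -24, -39, …
Substitute x→r, Dx→(1/r')Dx; clear ⇒ L₀.
h=h₀': d/dx-closure on L₀ ⇒ L.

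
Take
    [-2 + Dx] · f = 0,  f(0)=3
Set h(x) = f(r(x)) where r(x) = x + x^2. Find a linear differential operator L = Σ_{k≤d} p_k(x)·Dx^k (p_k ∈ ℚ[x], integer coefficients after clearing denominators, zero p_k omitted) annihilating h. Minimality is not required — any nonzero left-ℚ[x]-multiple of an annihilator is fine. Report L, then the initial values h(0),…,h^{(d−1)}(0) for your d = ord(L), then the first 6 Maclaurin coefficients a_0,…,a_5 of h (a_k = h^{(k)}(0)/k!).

f: a_k = 3, 6, 6, 4, 2, 4/5, …
h₀=f(r): pull back L_f along r ⇒ L₀.
L = (-2 - 4·x) + Dx  (order 1).
h: a_k = 3, 6, 12, 16, 20, 104/5, …
ICs: h(0) = 3.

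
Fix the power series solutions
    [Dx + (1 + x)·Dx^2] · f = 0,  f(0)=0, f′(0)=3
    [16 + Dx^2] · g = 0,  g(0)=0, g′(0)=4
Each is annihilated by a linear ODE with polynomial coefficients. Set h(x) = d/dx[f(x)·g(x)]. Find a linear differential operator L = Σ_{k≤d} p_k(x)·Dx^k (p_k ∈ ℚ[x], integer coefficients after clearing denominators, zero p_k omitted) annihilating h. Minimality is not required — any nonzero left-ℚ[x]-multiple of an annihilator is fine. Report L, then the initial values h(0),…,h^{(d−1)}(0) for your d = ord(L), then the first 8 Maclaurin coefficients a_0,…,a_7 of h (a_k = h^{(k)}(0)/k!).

L = (96160 + 647168·x + 1757184·x^2 + 2482176·x^3 + 1931264·x^4 + 786432·x^5 + 131072·x^6) + (13728 + 74144·x + 156160·x^2 + 161280·x^3 + 81920·x^4 + 16384·x^5)·Dx + (13546 + 87008·x + 228848·x^2 + 316416·x^3 + 242944·x^4 + 98304·x^5 + 16384·x^6)·Dx^2 + (858 + 4634·x + 9760·x^2 + 10080·x^3 + 5120·x^4 + 1024·x^5)·Dx^3 + (471 + 2910·x + 7439·x^2 + 10080·x^3 + 7640·x^4 + 3072·x^5 + 512·x^6)·Dx^4  (order 4).
h: a_k = 0, 24, -18, -112, 65, 104, -238/5, -992/21, …
ICs: h(0) = 0, h′(0) = 24, h′′(0) = -36, h′′′(0) = -672.

f: a_k = 0, 3, -3/2, 1, -3/4, 3/5, -1/2, 3/7, …
g: a_k = 0, 4, 0, -32/3, 0, 128/15, 0, -1024/315, …
Sym-product of L_f,L_g gives L₀ (≤ ord 4).
Derive L from L₀ (diff closure).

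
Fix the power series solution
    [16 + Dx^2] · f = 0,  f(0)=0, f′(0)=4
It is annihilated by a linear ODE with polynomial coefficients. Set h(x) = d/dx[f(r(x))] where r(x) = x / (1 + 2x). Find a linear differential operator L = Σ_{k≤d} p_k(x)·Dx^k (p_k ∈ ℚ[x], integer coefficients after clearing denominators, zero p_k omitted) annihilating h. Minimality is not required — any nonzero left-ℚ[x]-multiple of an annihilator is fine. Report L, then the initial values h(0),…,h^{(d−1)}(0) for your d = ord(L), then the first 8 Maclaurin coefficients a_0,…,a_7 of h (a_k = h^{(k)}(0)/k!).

L = (40 + 96·x + 96·x^2) + (12 + 72·x + 144·x^2 + 96·x^3)·Dx + (1 + 8·x + 24·x^2 + 32·x^3 + 16·x^4)·Dx^2  (order 2).
h: a_k = 4, -16, 16, 128, -2752/3, 3840, -565504/45, 1552384/45, …
ICs: h(0) = 4, h′(0) = -16.

f: a_k = 0, 4, 0, -32/3, 0, 128/15, 0, -1024/315, …
Change of var in L_f (x↦r) gives L₀.
h=h₀': d/dx-closure on L₀ ⇒ L.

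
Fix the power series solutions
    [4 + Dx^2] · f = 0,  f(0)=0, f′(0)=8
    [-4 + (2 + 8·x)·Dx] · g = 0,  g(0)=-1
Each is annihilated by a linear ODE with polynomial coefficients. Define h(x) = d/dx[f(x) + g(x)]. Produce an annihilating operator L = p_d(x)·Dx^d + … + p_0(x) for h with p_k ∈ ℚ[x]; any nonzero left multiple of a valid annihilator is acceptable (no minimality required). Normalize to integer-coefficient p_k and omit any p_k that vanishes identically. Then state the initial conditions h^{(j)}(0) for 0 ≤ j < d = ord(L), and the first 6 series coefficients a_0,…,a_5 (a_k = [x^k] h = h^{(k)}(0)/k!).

f: a_k = 0, 8, 0, -16/3, 0, 16/15, …
g: a_k = -1, -2, 2, -4, 10, -28, …
L₀ := lclm(L_f,L_g); ord L₀ ≤ 2+1.
Differentiate: ansatz ord ≤ ord L₀ ⇒ L.
L = (-32 - 16·x - 32·x^2) + (-4 - 24·x - 48·x^2 - 64·x^3)·Dx + (-8 - 4·x - 8·x^2)·Dx^2 + (-1 - 6·x - 12·x^2 - 16·x^3)·Dx^3  (order 3).
h: a_k = 6, 4, -28, 40, -404/3, 504, …
ICs: h(0) = 6, h′(0) = 4, h′′(0) = -56.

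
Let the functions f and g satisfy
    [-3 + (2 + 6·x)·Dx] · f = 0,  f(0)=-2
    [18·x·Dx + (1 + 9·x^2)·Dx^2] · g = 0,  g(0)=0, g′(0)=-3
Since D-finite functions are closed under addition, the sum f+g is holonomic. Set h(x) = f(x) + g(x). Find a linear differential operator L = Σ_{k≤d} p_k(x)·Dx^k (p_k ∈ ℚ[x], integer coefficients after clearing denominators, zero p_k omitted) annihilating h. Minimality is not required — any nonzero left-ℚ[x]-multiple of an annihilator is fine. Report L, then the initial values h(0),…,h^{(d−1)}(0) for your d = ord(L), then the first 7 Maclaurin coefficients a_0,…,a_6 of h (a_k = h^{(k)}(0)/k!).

L = (-36 - 270·x + 972·x^2 + 1458·x^3)·Dx + (-33 - 144·x + 270·x^2 + 3888·x^3 + 5103·x^4)·Dx^2 + (-2 + 18·x + 108·x^2 + 324·x^3 + 1134·x^4 + 1458·x^5)·Dx^3  (order 3).
h: a_k = -2, -6, 9/4, 45/8, 405/64, -39609/640, 15309/512, …
ICs: h(0) = -2, h′(0) = -6, h′′(0) = 9/2.

f: a_k = -2, -3, 9/4, -27/8, 405/64, -1701/128, 15309/512, …
g: a_k = 0, -3, 0, 9, 0, -243/5, 0, …
Weyl lclm of L_f,L_g ⇒ L₀ (ord ≤ 3).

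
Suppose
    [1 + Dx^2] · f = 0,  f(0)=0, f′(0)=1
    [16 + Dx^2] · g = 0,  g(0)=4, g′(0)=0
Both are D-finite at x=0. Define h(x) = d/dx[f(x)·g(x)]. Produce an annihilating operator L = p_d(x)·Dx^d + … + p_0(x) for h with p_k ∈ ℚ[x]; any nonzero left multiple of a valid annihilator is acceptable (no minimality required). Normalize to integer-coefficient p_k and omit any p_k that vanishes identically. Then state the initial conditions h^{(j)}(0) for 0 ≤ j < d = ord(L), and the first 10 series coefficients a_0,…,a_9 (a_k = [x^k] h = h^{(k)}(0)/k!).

f: a_k = 0, 1, 0, -1/6, 0, 1/120, 0, -1/5040, 0, 1/362880, …
g: a_k = 4, 0, -32, 0, 128/3, 0, -1024/45, 0, 2048/315, 0, …
f·g: L₀ = L_f ⊗_s L_g, ord ≤ 2·2.
h₀' ⇒ L via d/dx closure of L₀.
L = 225 + 34·Dx^2 + Dx^4  (order 4).
h: a_k = 4, 0, -98, 0, 1441/6, 0, -37969/180, 0, 138103/1440, 0, …
ICs: h(0) = 4, h′(0) = 0, h′′(0) = -196, h′′′(0) = 0.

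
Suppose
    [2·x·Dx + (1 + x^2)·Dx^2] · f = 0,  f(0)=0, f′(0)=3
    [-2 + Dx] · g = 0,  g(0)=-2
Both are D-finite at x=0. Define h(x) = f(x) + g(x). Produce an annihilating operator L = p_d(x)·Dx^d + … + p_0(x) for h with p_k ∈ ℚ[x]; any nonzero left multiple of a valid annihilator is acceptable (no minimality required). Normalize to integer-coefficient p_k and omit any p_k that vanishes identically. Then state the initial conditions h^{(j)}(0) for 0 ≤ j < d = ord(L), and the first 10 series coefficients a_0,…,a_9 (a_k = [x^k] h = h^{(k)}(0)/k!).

L = (2 - 4·x - 6·x^2 - 4·x^3)·Dx + (-3 - x^2 - 2·x^4)·Dx^2 + (1 + x + 2·x^2 + x^3 + x^4)·Dx^3  (order 3).
h: a_k = -2, -1, -4, -11/3, -4/3, 1/15, -8/45, -151/315, -4/315, 937/2835, …
ICs: h(0) = -2, h′(0) = -1, h′′(0) = -8.

f: a_k = 0, 3, 0, -1, 0, 3/5, 0, -3/7, 0, 1/3, …
g: a_k = -2, -4, -4, -8/3, -4/3, -8/15, -8/45, -16/315, -4/315, -8/2835, …
f+g: L₀ = lclm(L_f,L_g), ord ≤ 2+1.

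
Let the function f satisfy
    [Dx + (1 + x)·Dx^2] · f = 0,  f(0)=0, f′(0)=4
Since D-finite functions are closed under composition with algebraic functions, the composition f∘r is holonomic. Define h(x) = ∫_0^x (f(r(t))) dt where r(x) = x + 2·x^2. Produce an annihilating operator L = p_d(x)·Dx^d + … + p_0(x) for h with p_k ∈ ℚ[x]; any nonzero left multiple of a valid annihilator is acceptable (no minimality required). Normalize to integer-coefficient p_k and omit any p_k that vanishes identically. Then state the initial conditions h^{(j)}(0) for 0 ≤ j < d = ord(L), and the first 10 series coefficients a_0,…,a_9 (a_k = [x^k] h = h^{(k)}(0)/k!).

L = (-3 + 4·x + 8·x^2)·Dx^2 + (1 + 5·x + 6·x^2 + 8·x^3)·Dx^3  (order 3).
h: a_k = 0, 0, 2, 2, -5/3, -1/5, 22/15, -6/7, -13/14, 31/18, …
ICs: h(0) = 0, h′(0) = 0, h′′(0) = 4.

f: a_k = 0, 4, -2, 4/3, -1, 4/5, -2/3, 4/7, -1/2, 4/9, …
f∘r: x↦r, Dx↦Dx/r' in L_f ⇒ L₀.
h=∫₀ˣh₀: take L = L₀·Dx.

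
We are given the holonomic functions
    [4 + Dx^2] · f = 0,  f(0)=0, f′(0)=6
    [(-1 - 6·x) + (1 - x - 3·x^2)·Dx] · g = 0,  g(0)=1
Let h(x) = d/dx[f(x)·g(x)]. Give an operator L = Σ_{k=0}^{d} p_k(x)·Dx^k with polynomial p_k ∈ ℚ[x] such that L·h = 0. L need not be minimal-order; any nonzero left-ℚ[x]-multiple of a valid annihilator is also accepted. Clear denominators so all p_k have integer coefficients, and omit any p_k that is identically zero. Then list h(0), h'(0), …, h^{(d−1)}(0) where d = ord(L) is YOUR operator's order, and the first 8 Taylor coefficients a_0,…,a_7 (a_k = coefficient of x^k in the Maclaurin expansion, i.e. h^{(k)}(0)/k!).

L = (10 - 16·x - 40·x^2 + 48·x^3 + 72·x^4) + (5 + 34·x + 36·x^2 + 72·x^3)·Dx + (-1 - x - x^2 + 12·x^3 + 18·x^4)·Dx^2  (order 2).
h: a_k = 6, 12, 60, 152, 494, 6384/5, 53458/15, 192784/21, …
ICs: h(0) = 6, h′(0) = 12.

f: a_k = 0, 6, 0, -4, 0, 4/5, 0, -8/105, …
g: a_k = 1, 1, 4, 7, 19, 40, 97, 217, …
h₀=f·g: eliminate ⇒ L₀, order ≤ 2·1.
h₀' ⇒ L via d/dx closure of L₀.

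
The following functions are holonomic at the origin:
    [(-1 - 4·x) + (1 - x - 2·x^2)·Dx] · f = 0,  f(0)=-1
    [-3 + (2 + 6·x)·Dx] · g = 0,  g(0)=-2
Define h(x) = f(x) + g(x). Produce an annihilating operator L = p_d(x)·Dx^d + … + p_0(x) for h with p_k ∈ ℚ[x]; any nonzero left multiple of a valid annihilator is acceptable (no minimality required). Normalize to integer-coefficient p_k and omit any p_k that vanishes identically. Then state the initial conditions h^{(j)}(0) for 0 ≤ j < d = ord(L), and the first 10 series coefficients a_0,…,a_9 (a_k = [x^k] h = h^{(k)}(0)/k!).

f: a_k = -1, -1, -3, -5, -11, -21, -43, -85, -171, -341, …
g: a_k = -2, -3, 9/4, -27/8, 405/64, -1701/128, 15309/512, -72171/1024, 2814669/16384, -14073345/32768, …
Sum ⇒ L₀ = lclm(L_f,L_g) in ℚ(x)⟨Dx⟩.
L = (-45 - 207·x - 306·x^2 - 360·x^3) + (33 + 174·x + 573·x^2 + 1044·x^3 + 900·x^4)·Dx + (2 - 30·x - 138·x^2 + 38·x^3 + 504·x^4 + 360·x^5)·Dx^2  (order 2).
h: a_k = -3, -4, -3/4, -67/8, -299/64, -4389/128, -6707/512, -159211/1024, 13005/16384, -25247233/32768, …
ICs: h(0) = -3, h′(0) = -4.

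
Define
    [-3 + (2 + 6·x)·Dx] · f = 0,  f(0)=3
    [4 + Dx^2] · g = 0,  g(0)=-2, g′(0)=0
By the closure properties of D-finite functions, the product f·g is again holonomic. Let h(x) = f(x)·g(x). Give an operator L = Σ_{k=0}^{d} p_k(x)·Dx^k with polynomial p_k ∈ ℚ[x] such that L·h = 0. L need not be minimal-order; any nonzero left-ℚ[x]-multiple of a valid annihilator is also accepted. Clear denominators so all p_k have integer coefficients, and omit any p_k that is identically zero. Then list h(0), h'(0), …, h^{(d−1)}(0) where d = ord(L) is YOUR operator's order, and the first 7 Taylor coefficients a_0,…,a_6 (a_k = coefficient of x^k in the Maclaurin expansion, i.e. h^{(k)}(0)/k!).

L = (43 + 96·x + 144·x^2) + (-12 - 36·x)·Dx + (4 + 24·x + 36·x^2)·Dx^2  (order 2).
h: a_k = -6, -9, 75/4, 63/8, 95/64, -3279/128, 435961/7680, …
ICs: h(0) = -6, h′(0) = -9.

f: a_k = 3, 9/2, -27/8, 81/16, -1215/128, 5103/256, -45927/1024, …
g: a_k = -2, 0, 4, 0, -4/3, 0, 8/45, …
Sym-product of L_f,L_g gives L₀ (≤ ord 2).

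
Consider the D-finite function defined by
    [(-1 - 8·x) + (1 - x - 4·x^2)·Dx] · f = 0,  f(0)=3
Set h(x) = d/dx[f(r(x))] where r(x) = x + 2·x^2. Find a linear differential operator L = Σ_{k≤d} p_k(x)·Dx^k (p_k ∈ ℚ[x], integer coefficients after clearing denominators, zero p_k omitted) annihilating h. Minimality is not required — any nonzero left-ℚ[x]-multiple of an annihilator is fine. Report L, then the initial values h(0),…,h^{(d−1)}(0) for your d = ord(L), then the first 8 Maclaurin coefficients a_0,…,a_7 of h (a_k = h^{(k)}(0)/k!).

f: a_k = 3, 3, 15, 27, 87, 195, 543, 1323, …
L₀ from L_f via x↦r, Dx↦r'^{-1}Dx.
h=h₀': d/dx-closure on L₀ ⇒ L.
L = (14 + 20·x + 120·x^2 + 320·x^3 + 320·x^4) + (-1 - 3·x + 10·x^2 + 40·x^3 + 80·x^4 + 64·x^5)·Dx  (order 1).
h: a_k = 3, 42, 261, 1236, 6075, 28782, 128961, 572712, …
ICs: h(0) = 3.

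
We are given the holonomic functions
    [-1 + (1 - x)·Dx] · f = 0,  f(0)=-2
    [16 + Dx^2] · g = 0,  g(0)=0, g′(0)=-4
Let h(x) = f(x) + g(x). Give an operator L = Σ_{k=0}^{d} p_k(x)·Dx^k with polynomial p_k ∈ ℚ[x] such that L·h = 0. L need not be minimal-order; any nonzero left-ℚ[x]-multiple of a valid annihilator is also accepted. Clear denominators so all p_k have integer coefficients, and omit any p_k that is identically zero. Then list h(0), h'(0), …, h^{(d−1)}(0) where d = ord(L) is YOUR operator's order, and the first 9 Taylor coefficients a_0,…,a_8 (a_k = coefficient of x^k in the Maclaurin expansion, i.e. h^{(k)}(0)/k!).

L = (176 - 256·x + 128·x^2) + (-144 + 400·x - 384·x^2 + 128·x^3)·Dx + (11 - 16·x + 8·x^2)·Dx^2 + (-9 + 25·x - 24·x^2 + 8·x^3)·Dx^3  (order 3).
h: a_k = -2, -6, -2, 26/3, -2, -158/15, -2, 394/315, -2, …
ICs: h(0) = -2, h′(0) = -6, h′′(0) = -4.

f: a_k = -2, -2, -2, -2, -2, -2, -2, -2, -2, …
g: a_k = 0, -4, 0, 32/3, 0, -128/15, 0, 1024/315, 0, …
h₀=f+g: left-lcm gives L₀, ord ≤ 3.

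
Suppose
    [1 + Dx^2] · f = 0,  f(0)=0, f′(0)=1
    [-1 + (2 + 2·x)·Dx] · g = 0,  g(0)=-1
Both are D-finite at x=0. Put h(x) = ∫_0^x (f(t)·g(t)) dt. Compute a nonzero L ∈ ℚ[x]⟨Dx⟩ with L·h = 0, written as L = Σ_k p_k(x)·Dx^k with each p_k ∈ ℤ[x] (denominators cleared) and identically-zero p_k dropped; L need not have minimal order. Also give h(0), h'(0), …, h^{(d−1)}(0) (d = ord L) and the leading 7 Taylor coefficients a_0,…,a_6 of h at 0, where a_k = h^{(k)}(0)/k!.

L = (7 + 8·x + 4·x^2)·Dx + (-4 - 4·x)·Dx^2 + (4 + 8·x + 4·x^2)·Dx^3  (order 3).
h: a_k = 0, 0, -1/2, -1/6, 7/96, 1/240, 19/11520, …
ICs: h(0) = 0, h′(0) = 0, h′′(0) = -1.

f: a_k = 0, 1, 0, -1/6, 0, 1/120, 0, …
g: a_k = -1, -1/2, 1/8, -1/16, 5/128, -7/256, 21/1024, …
Product ⇒ symmetric product L₀, ord ≤ 2.
h=∫₀ˣh₀: take L = L₀·Dx.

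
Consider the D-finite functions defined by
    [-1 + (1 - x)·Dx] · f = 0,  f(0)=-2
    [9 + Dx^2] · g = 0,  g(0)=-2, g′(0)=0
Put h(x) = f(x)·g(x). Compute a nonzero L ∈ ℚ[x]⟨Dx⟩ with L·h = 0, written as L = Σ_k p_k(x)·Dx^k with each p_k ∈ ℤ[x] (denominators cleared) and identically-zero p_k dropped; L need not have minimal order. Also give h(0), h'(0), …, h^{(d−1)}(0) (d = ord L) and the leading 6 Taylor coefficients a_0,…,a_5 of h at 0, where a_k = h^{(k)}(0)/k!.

L = (-9 + 9·x) + 2·Dx + (-1 + x)·Dx^2  (order 2).
h: a_k = 4, 4, -14, -14, -1/2, -1/2, …
ICs: h(0) = 4, h′(0) = 4.

f: a_k = -2, -2, -2, -2, -2, -2, …
g: a_k = -2, 0, 9, 0, -27/4, 0, …
Sym-product of L_f,L_g gives L₀ (≤ ord 2).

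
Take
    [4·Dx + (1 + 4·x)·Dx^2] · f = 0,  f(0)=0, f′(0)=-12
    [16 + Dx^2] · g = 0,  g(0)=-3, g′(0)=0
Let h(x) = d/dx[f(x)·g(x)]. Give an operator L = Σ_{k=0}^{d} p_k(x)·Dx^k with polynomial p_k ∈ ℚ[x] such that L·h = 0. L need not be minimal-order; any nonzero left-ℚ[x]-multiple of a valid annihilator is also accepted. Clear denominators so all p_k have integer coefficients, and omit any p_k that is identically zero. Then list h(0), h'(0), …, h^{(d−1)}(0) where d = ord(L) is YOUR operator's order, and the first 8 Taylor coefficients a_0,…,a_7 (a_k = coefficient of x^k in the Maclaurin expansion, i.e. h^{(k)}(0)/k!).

L = (-6400 - 45056·x - 172032·x^2 + 196608·x^3 + 2818048·x^4 + 6291456·x^5 + 4194304·x^6) + (-1536 - 8192·x + 20480·x^2 + 245760·x^3 + 655360·x^4 + 524288·x^5)·Dx + (-448 - 2816·x - 3584·x^2 + 73728·x^3 + 401408·x^4 + 786432·x^5 + 524288·x^6)·Dx^2 + (-96 - 512·x + 1280·x^2 + 15360·x^3 + 40960·x^4 + 32768·x^5)·Dx^3 + (-3 + 448·x^2 + 3840·x^3 + 14080·x^4 + 24576·x^5 + 16384·x^6)·Dx^4  (order 4).
h: a_k = 36, -144, -288, 0, 3456, -13824, 285696/5, -1212416/5, …
ICs: h(0) = 36, h′(0) = -144, h′′(0) = -576, h′′′(0) = 0.

f: a_k = 0, -12, 24, -64, 192, -3072/5, 2048, -49152/7, …
g: a_k = -3, 0, 24, 0, -32, 0, 256/15, 0, …
L₀ := L_f ⊗_s L_g (sym. prod.), ord ≤ 4.
h=h₀': d/dx-closure on L₀ ⇒ L.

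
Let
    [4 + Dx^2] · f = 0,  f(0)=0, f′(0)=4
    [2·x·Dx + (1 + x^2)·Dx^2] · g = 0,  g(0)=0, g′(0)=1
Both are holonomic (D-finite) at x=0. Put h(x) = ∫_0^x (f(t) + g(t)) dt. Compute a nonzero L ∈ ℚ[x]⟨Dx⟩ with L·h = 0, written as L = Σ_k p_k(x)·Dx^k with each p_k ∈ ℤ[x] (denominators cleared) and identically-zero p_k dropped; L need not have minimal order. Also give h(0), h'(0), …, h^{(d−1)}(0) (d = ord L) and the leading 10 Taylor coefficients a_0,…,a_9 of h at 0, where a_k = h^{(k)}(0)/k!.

f: a_k = 0, 4, 0, -8/3, 0, 8/15, 0, -16/315, 0, 8/2835, …
g: a_k = 0, 1, 0, -1/3, 0, 1/5, 0, -1/7, 0, 1/9, …
h₀=f+g: left-lcm gives L₀, ord ≤ 4.
Integrate: L := L₀·Dx.
L = (-32·x + 80·x^3 + 16·x^5)·Dx^2 + (4 + 32·x^2 + 36·x^4 + 8·x^6)·Dx^3 + (-8·x + 20·x^3 + 4·x^5)·Dx^4 + (1 + 8·x^2 + 9·x^4 + 2·x^6)·Dx^5  (order 5).
h: a_k = 0, 0, 5/2, 0, -3/4, 0, 11/90, 0, -61/2520, 0, …
ICs: h(0) = 0, h′(0) = 0, h′′(0) = 5, h′′′(0) = 0, h′′′′(0) = -18.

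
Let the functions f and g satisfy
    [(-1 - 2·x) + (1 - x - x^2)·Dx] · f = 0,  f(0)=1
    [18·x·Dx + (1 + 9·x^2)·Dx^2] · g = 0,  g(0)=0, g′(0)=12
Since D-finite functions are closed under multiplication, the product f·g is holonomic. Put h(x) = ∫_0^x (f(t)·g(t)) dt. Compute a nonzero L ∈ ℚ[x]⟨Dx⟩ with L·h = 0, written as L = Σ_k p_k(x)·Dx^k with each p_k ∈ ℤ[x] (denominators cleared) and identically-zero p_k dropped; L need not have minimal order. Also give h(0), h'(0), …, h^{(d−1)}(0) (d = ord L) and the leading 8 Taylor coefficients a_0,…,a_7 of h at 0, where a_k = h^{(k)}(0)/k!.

f: a_k = 1, 1, 2, 3, 5, 8, 13, 21, …
g: a_k = 0, 12, 0, -36, 0, 972/5, 0, -8748/7, …
Product ⇒ symmetric product L₀, ord ≤ 2.
∫: right-multiply L₀ by Dx.
L = (2 + 18·x + 54·x^2)·Dx + (2 - 14·x + 36·x^2 + 54·x^3)·Dx^2 + (-1 + x - 8·x^2 + 9·x^3 + 9·x^4)·Dx^3  (order 3).
h: a_k = 0, 0, 6, 4, -3, 0, 152/5, 912/35, …
ICs: h(0) = 0, h′(0) = 0, h′′(0) = 12.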